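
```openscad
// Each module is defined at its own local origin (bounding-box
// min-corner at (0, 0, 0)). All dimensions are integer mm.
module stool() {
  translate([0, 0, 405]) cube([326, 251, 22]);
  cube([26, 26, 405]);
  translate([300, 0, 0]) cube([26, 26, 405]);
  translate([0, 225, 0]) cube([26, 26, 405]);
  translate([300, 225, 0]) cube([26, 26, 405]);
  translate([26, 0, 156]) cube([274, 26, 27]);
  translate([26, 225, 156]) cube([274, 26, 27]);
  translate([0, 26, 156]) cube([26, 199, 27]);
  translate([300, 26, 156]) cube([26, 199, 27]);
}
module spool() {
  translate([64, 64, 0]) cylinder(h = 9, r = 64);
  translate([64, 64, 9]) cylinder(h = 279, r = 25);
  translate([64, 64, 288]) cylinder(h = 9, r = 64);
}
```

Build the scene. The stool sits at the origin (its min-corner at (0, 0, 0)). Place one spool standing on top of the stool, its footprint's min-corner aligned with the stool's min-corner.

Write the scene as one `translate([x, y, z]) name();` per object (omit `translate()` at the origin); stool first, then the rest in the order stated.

stool();
translate([0, 0, 427]) spool();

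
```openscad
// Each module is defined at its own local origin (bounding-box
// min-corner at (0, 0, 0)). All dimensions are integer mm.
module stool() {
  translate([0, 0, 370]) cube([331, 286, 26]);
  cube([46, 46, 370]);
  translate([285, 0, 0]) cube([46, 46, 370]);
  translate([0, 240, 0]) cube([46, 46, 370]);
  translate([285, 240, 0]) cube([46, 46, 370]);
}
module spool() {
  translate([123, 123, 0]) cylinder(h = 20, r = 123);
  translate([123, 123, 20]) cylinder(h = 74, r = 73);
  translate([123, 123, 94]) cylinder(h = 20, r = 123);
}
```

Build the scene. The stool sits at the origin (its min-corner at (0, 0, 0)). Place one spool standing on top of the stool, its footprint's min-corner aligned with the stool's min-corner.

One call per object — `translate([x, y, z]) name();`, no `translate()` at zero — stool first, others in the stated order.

stool();
translate([0, 0, 396]) spool();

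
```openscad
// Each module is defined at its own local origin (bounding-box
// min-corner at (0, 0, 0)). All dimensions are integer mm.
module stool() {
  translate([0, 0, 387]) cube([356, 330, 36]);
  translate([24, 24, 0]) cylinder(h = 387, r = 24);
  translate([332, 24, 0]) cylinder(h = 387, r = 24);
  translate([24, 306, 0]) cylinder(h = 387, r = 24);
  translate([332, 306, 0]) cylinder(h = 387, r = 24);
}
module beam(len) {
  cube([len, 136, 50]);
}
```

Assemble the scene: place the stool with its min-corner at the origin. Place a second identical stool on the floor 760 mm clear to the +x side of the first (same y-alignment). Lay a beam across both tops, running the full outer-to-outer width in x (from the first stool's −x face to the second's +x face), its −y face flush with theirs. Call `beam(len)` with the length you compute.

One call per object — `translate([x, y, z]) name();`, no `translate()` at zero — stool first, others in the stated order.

stool();
translate([1116, 0, 0]) stool();
translate([0, 0, 423]) beam(1472);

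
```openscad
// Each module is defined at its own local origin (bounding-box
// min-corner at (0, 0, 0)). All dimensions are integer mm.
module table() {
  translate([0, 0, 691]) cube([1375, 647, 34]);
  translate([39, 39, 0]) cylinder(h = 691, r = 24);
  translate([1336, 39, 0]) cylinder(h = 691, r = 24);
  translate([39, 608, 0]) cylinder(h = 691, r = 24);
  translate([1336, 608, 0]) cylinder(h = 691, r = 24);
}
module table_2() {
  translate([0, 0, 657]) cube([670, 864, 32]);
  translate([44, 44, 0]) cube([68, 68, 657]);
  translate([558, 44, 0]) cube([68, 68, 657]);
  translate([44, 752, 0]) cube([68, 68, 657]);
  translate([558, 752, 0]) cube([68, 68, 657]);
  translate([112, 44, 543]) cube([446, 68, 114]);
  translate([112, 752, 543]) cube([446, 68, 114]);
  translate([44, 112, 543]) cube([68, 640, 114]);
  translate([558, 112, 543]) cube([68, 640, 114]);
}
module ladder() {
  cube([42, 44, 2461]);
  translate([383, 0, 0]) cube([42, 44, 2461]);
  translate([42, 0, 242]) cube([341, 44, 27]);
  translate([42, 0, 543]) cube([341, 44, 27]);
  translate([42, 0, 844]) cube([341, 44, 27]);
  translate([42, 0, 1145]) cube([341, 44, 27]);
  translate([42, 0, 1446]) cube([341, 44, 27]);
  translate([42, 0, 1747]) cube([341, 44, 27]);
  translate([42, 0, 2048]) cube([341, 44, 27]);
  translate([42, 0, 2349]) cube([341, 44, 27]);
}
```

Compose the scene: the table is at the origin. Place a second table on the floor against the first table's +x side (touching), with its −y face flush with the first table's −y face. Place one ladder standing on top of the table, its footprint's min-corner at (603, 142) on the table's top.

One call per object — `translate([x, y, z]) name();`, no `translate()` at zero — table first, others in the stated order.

table();
translate([1375, 0, 0]) table_2();
translate([603, 142, 725]) ladder();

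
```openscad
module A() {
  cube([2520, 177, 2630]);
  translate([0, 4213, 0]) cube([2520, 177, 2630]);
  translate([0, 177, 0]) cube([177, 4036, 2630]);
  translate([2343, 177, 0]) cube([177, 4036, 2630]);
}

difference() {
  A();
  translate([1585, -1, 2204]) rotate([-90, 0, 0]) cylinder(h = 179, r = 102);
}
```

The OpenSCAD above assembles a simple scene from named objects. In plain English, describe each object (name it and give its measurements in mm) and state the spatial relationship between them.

A is the wall frame of a small rectangular building: four walls, each 2630 mm tall and 177 mm thick, enclosing a footprint 2520 mm (x) by 4390 mm (y) outside-to-outside, with no floor or roof. The front and back walls (the −y and +y sides) span the full width; the two side walls fit between them.

The house frame has a circular hole of radius 102 mm through its front wall, centred at (x = 1585, z = 2204).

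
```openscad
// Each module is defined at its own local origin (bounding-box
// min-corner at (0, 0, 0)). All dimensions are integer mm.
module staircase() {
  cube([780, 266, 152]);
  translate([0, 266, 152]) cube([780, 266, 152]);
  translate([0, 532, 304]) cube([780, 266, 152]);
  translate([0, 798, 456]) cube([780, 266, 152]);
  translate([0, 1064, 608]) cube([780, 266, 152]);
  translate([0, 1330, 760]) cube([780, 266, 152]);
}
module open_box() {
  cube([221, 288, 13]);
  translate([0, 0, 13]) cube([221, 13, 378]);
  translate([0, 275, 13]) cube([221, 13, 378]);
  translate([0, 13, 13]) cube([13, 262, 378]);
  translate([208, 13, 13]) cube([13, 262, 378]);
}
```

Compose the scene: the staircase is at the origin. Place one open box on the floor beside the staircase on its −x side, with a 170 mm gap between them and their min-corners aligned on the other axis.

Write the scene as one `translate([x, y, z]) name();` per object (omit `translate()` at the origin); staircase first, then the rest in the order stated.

staircase();
translate([-391, 0, 0]) open_box();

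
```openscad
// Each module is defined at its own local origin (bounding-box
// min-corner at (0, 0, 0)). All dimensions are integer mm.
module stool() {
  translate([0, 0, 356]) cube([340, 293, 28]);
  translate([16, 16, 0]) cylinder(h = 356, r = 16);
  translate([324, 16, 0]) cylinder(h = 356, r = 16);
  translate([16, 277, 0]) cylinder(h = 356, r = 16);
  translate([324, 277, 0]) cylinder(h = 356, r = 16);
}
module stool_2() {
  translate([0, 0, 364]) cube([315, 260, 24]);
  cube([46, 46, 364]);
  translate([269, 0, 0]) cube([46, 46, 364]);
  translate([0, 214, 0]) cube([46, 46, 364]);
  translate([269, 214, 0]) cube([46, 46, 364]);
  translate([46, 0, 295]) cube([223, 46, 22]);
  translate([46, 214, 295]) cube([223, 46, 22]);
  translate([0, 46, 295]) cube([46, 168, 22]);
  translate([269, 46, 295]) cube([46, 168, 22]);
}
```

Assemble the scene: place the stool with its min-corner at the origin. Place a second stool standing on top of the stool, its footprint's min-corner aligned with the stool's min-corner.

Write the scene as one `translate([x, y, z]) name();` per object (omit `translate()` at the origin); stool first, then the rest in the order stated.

stool();
translate([0, 0, 384]) stool_2();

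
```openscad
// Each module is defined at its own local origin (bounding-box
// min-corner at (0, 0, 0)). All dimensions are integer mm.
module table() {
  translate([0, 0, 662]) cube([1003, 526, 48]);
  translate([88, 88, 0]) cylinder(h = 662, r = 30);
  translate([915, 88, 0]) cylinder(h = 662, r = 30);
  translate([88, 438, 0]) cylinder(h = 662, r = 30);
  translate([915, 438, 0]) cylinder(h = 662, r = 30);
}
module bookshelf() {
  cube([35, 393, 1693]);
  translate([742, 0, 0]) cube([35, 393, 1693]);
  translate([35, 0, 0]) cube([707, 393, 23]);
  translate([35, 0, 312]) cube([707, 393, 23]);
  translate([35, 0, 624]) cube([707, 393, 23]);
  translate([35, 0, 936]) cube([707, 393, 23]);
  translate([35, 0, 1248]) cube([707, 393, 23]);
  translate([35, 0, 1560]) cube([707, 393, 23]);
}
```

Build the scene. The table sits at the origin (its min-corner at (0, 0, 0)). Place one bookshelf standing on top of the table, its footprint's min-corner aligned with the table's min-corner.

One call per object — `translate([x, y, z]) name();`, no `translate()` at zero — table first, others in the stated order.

table();
translate([0, 0, 710]) bookshelf();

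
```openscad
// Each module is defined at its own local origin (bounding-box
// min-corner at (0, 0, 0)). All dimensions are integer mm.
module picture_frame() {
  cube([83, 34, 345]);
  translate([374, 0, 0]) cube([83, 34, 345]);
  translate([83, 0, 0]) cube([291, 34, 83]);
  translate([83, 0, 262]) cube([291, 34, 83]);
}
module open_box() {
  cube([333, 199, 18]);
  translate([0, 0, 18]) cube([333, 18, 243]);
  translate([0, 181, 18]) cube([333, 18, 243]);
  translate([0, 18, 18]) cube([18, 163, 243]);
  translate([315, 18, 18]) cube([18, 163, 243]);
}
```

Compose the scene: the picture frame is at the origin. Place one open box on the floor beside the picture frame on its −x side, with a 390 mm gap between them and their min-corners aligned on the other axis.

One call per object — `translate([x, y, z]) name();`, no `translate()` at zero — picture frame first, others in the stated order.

picture_frame();
translate([-723, 0, 0]) open_box();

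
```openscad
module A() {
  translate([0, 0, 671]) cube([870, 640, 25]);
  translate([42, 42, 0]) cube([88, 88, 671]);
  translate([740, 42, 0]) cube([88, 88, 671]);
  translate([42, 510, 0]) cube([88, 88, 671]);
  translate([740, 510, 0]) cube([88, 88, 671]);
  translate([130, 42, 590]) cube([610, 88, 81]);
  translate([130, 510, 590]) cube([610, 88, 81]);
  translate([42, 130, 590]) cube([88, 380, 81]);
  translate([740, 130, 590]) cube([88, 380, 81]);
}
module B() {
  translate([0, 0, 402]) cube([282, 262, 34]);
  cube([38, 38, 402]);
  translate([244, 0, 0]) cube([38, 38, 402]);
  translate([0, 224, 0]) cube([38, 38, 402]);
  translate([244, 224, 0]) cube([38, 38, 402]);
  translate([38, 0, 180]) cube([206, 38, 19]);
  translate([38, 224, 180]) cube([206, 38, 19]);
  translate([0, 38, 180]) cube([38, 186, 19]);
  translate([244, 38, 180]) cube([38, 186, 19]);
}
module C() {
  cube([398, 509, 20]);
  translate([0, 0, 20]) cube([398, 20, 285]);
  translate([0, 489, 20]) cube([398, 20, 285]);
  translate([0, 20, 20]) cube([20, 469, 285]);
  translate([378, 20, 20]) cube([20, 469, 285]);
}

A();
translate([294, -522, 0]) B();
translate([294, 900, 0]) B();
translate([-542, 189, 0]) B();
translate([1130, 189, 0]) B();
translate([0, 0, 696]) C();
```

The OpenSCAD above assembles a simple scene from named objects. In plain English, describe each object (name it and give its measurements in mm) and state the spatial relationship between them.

A is a rectangular dining table. The top is 870×640×25 mm with its upper surface at z = 696 mm. It stands on four 88×88 mm square legs, each inset 42 mm from the nearest pair of top edges, running from the floor to the underside of the top. Four apron rails, 88 mm thick and 81 mm tall, run between adjacent legs with their top edges flush with the underside of the top and their outer faces flush with the legs' outer faces.

B is a four-legged stool. The seat is a 282×262×34 mm slab whose top surface is at z = 436 mm; four square legs, each 38×38 mm in cross-section, run from the floor (z = 0) to the underside of the seat, each flush with a corner of the seat. Four stretchers, 38 mm wide and 19 mm tall, connect adjacent legs with their undersides at z = 180 mm, each running between the inner faces of the legs it joins and aligned with the legs' outer faces on the other axis.

C is an open-topped rectangular box: outside dimensions 398×509×305 mm, with a uniform wall and base thickness of 20 mm. The base is a full 398×509 slab on the floor; four walls sit on top of the base. The front and back walls (the −y and +y sides) span the full width; the two side walls fit between them.

Four stools sit around the table at the −y, +y, −x, +x sides. The open box is on top of the table.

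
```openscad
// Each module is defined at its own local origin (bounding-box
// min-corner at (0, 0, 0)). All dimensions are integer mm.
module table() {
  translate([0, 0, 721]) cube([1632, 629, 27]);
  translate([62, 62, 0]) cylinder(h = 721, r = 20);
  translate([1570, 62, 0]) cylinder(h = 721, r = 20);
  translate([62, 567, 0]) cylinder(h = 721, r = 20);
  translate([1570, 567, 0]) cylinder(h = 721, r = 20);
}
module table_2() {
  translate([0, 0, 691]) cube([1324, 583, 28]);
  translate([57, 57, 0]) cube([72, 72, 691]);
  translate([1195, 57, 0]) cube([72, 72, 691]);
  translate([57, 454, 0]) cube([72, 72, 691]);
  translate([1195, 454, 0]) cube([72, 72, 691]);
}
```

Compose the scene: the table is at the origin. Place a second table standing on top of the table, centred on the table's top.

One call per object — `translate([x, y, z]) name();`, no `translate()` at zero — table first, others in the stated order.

table();
translate([154, 23, 748]) table_2();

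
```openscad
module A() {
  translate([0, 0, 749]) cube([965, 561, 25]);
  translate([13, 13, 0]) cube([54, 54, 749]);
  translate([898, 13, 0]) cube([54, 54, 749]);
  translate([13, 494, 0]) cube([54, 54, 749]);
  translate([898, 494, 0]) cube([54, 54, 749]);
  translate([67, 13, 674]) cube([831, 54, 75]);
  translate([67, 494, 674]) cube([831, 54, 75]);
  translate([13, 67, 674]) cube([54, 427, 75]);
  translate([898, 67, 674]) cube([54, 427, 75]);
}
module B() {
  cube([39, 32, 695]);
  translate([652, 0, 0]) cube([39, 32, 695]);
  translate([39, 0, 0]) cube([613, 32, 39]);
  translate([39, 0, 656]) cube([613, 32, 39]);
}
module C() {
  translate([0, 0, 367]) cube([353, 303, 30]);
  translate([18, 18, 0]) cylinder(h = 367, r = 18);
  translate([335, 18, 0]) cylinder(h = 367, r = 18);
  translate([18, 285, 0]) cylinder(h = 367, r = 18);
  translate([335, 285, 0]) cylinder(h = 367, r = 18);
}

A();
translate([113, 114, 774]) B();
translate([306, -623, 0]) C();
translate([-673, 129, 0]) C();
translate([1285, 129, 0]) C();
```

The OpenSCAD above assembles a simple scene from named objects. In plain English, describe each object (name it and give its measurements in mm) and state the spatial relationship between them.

A is a rectangular dining table. The top is 965×561×25 mm with its upper surface at z = 774 mm. It stands on four 54×54 mm square legs, each inset 13 mm from the nearest pair of top edges, running from the floor to the underside of the top. Four apron rails, 54 mm thick and 75 mm tall, run between adjacent legs with their top edges flush with the underside of the top and their outer faces flush with the legs' outer faces.

B is a rectangular picture frame lying in the x–z plane (depth along y). The opening is 613 mm wide (x) by 617 mm tall (z), surrounded by a border 39 mm wide on all four sides. The frame is 32 mm deep and is made of two full-height vertical stiles with two horizontal rails fitted between them.

C is a simple wooden stool: a rectangular seat 353 mm (x) by 303 mm (y), 30 mm thick, top face at z = 397 mm, on four round legs, each 36 mm in diameter. The legs rest on z = 0, each leg's axis is inset half a diameter from the nearest pair of seat edges (so the leg's bounding box is flush with the corner).

The picture frame is on top of the table. Three stools sit around the table at the −y, −x, +x sides.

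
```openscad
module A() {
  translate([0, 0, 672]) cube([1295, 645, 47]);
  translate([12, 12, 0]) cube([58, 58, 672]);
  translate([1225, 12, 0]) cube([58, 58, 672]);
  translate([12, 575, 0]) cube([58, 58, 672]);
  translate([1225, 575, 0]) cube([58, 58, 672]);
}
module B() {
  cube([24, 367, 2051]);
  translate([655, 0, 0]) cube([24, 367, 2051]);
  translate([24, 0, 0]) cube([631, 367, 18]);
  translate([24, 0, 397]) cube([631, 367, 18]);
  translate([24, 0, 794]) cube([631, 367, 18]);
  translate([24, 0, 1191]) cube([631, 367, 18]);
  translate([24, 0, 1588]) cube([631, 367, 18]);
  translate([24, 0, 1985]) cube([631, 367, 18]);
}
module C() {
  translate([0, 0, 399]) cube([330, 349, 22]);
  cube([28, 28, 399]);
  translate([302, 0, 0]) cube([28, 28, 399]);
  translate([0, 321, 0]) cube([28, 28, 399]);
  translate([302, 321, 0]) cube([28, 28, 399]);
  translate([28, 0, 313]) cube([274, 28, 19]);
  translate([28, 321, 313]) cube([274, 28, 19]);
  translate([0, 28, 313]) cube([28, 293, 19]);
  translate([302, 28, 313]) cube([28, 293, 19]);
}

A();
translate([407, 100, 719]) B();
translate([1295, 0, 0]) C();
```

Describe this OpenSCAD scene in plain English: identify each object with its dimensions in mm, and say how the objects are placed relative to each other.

A is a table: top 1295 mm (x) × 645 mm (y), 47 mm thick, upper face at z = 719 mm, on four 58×58 mm square legs, each inset 12 mm from the nearest pair of top edges, running from z = 0 to the bottom of the top.

B is a bookshelf 679 mm wide overall, 367 mm deep and 2051 mm tall. The two sides are 24 mm thick vertical panels. 6 horizontal shelves of 18 mm thickness span between the inner faces of the sides; the lowest shelf sits on the floor and shelves are stacked with a clear vertical gap of 379 mm between each pair.

C is a simple wooden stool: a rectangular seat 330 mm (x) by 349 mm (y), 22 mm thick, top face at z = 421 mm, on four square legs, each 28×28 mm in cross-section. The legs rest on z = 0, each flush with a corner of the seat. Four stretchers, 28 mm wide and 19 mm tall, connect adjacent legs with their undersides at z = 313 mm, each running between the inner faces of the legs it joins and aligned with the legs' outer faces on the other axis.

The bookshelf is on top of the table. The stool is against the table's +x side, with their −y faces flush.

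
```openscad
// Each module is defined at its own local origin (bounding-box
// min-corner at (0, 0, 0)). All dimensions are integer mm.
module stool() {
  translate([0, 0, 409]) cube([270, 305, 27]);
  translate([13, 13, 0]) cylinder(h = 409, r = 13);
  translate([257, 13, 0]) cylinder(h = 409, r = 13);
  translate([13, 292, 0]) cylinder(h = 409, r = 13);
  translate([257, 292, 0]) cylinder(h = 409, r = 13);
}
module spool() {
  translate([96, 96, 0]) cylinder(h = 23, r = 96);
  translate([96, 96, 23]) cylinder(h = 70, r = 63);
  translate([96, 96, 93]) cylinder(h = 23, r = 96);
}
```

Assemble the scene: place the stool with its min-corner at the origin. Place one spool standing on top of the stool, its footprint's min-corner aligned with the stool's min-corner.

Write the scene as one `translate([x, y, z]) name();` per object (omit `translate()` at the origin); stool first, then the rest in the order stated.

stool();
translate([0, 0, 436]) spool();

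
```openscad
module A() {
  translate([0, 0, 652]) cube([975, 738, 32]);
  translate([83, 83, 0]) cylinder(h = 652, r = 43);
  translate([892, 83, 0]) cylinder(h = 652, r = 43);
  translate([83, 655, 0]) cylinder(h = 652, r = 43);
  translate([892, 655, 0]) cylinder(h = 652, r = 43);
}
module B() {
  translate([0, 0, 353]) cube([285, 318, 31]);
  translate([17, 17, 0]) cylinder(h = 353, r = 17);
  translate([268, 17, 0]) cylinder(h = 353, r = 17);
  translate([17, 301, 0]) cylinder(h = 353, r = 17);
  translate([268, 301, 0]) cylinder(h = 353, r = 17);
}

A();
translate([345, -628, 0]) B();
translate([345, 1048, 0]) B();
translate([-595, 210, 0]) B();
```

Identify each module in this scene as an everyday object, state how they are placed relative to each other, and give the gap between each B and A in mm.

A is a table. B is a stool. Three stools sit around the table at the −y, +y, −x sides. The gap between each stool and the table is 310 mm.

Each stool's nearest face is 310 mm from the table's bounding box.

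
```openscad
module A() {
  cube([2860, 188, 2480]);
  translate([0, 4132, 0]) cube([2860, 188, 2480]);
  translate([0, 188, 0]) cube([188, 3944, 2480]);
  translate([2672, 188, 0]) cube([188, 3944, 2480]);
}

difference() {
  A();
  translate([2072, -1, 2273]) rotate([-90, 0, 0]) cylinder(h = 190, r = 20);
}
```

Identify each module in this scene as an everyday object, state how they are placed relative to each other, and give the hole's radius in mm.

A is a house frame. The house frame has a circular hole through its front wall. The hole's radius is 20 mm.

The subtracted cylinder has r = 20 mm.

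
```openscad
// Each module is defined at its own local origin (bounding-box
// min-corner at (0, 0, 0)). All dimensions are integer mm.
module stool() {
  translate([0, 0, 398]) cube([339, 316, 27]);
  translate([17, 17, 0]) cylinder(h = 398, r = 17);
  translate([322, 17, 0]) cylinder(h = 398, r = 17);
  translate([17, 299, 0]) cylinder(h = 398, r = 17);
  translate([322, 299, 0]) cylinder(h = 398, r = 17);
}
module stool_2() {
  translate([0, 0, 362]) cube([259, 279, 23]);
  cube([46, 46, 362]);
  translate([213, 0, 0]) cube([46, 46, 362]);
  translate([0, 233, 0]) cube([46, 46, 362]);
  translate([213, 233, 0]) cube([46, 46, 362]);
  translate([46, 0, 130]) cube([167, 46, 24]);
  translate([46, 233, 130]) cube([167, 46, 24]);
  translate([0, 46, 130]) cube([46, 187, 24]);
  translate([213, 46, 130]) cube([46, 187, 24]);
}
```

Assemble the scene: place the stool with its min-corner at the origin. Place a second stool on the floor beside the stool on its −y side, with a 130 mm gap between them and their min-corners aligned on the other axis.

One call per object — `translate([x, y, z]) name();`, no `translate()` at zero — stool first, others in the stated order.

stool();
translate([0, -409, 0]) stool_2();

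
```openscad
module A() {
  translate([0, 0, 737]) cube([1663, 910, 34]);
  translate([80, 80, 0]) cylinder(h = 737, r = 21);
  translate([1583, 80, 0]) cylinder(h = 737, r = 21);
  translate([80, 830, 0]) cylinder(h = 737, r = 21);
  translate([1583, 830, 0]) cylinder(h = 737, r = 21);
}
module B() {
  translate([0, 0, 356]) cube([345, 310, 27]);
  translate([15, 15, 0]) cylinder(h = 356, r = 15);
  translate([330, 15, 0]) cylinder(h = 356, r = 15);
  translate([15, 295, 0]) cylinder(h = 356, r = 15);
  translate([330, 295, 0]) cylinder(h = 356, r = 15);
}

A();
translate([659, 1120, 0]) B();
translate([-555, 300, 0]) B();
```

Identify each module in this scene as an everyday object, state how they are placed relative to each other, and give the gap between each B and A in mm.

Each stool's nearest face is 210 mm from the table's bounding box.

A is a table. B is a stool. Two stools sit around the table at the +y, −x sides. The gap between each stool and the table is 210 mm.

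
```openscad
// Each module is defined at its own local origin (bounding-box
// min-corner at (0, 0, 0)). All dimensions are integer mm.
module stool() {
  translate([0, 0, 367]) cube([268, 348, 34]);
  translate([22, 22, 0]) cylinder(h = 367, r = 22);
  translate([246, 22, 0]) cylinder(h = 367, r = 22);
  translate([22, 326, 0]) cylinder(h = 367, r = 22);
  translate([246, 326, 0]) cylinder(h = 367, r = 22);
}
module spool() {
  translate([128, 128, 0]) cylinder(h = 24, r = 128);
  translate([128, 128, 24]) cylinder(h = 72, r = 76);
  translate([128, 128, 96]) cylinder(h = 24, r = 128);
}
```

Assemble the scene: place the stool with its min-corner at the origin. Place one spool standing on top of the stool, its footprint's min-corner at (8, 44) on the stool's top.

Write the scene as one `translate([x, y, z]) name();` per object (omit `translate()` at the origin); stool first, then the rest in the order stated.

stool();
translate([8, 44, 401]) spool();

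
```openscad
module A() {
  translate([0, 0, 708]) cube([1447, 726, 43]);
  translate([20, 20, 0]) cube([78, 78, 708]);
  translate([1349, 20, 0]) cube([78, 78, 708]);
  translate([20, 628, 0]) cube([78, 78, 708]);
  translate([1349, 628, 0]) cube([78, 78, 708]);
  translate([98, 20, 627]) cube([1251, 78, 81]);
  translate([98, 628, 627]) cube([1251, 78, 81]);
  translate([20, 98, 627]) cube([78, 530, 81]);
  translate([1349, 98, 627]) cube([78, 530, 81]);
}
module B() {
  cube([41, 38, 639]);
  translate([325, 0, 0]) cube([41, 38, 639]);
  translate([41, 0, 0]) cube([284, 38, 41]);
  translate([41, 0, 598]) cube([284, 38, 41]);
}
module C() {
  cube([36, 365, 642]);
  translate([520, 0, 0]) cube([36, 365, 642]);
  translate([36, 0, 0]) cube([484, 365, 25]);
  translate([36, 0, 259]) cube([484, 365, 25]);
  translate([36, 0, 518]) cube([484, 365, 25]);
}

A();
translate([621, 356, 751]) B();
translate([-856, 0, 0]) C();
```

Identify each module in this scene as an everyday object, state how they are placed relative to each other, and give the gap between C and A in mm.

The bookshelf's nearest face is 300 mm from the table's −x face.

A is a table. B is a picture frame. C is a bookshelf. The picture frame is on top of the table. The bookshelf is on the floor beside the table on its −x side. The gap between the bookshelf and the table is 300 mm.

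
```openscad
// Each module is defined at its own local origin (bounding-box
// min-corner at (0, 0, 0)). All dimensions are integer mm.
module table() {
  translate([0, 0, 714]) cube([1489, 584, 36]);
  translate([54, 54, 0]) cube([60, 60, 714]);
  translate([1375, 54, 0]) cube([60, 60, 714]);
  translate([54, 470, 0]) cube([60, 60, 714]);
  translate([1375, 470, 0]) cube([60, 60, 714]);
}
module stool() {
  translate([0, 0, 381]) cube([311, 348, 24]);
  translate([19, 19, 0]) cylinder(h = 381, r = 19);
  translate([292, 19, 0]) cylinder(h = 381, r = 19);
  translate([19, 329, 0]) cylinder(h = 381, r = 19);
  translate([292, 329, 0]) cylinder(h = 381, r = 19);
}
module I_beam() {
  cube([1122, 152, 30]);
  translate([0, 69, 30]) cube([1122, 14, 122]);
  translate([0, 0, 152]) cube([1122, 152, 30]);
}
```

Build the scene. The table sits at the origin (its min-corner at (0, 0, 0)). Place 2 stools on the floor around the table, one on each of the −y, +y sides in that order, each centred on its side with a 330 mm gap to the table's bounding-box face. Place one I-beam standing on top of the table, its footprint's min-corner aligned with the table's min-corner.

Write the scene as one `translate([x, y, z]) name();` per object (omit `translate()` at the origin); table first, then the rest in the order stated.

table();
translate([589, -678, 0]) stool();
translate([589, 914, 0]) stool();
translate([0, 0, 750]) I_beam();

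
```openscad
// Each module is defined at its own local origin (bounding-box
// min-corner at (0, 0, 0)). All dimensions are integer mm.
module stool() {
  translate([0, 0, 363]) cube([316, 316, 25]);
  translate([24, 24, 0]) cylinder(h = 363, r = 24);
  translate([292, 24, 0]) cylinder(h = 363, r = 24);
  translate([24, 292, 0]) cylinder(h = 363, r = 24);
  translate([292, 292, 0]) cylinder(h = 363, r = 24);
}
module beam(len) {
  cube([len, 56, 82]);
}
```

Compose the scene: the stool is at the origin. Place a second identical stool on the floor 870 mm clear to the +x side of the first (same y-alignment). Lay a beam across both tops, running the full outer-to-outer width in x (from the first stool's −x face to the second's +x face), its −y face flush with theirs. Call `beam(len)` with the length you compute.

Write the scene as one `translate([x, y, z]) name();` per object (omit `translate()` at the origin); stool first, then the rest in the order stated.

stool();
translate([1186, 0, 0]) stool();
translate([0, 0, 388]) beam(1502);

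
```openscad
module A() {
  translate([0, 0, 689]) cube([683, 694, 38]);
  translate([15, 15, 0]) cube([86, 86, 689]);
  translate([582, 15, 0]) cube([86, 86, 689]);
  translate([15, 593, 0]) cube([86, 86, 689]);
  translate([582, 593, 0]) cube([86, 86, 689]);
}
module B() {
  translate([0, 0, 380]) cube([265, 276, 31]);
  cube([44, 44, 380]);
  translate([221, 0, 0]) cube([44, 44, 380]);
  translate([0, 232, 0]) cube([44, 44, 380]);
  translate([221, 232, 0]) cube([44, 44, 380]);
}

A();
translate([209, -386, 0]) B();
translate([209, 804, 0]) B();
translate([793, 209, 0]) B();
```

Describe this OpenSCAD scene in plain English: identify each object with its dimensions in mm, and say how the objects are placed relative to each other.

A is a rectangular dining table. The top is 683×694×38 mm with its upper surface at z = 727 mm. It stands on four 86×86 mm square legs, each inset 15 mm from the nearest pair of top edges, running from the floor to the underside of the top.

B is a simple wooden stool: a rectangular seat 265 mm (x) by 276 mm (y), 31 mm thick, top face at z = 411 mm, on four square legs, each 44×44 mm in cross-section. The legs rest on z = 0, each flush with a corner of the seat.

Three stools sit around the table at the −y, +y, +x sides.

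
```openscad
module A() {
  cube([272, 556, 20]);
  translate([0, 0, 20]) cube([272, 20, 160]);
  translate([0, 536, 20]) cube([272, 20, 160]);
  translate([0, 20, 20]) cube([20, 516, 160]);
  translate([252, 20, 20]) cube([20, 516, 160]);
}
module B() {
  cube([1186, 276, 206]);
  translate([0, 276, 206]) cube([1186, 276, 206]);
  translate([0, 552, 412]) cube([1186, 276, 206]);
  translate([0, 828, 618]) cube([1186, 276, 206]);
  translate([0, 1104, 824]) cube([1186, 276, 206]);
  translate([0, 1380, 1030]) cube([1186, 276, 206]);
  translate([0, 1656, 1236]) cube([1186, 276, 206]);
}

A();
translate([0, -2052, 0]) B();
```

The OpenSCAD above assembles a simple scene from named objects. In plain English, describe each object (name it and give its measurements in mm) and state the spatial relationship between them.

A is an open storage box with external size 272×556×180 mm and wall thickness 20 mm (the base is also 20 mm thick). The base covers the whole footprint; the four walls stand on the base, with the y-facing walls full-width and the x-facing walls fitting between their inner faces.

B is a run of 7 identical solid stair steps. Each tread is 1186×276 mm and each step block is 206 mm high. Step 1 rests on the floor; step k is offset from step 1 by (k−1)×276 mm in y and (k−1)×206 mm in z.

The staircase is on the floor beside the open box on its −y side.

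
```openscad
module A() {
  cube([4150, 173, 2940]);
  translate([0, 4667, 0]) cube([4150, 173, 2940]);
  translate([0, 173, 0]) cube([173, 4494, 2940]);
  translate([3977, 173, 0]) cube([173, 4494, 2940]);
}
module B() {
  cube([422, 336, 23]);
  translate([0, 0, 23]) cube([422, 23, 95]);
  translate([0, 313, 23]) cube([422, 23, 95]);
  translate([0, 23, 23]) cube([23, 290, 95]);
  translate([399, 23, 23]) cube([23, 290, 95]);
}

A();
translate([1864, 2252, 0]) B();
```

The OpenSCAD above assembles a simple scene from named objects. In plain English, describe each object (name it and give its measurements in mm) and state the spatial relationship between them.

A is a box-shaped house frame (walls only): outside footprint 4150×4840 mm, wall height 2940 mm, wall thickness 173 mm. The two y-facing walls run the full x-width; the two x-facing walls fit between the inner faces of the y-facing walls.

B is an open storage box with external size 422×336×118 mm and wall thickness 23 mm (the base is also 23 mm thick). The base covers the whole footprint; the four walls stand on the base, with the y-facing walls full-width and the x-facing walls fitting between their inner faces.

The open box sits inside the house frame, centred.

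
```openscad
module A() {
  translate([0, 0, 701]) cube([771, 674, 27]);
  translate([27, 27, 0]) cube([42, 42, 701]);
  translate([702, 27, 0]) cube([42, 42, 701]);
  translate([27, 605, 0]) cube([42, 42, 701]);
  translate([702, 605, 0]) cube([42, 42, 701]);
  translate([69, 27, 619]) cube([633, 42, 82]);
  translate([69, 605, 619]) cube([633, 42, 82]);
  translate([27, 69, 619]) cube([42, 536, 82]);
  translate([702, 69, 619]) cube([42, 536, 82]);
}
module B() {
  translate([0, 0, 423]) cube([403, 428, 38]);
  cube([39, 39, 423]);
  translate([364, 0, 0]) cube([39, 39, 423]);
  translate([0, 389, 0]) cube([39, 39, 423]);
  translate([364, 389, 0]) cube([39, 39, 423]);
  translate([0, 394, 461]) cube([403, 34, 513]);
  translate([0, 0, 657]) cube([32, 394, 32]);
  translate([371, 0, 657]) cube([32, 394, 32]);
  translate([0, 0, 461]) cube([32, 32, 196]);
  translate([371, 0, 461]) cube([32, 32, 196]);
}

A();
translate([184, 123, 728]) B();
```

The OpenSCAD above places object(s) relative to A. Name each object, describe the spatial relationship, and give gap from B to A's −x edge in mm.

The chair's min-x is at 184; the table's min-x is 0; gap = 184 mm.

A is a table. B is a chair. The chair is on top of the table, centred. The gap from the chair to the table's −x edge is 184 mm.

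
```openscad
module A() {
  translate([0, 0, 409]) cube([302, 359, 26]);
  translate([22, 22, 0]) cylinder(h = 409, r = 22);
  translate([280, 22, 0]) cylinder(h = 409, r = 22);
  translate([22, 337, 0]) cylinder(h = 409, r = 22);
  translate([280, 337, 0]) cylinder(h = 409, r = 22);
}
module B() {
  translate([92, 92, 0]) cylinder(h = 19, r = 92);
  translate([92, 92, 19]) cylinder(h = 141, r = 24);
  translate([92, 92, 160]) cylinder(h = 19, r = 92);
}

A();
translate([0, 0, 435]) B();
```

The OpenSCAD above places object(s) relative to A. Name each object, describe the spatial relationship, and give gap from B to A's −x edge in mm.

The spool's min-x is at 0; the stool's min-x is 0; gap = 0 mm.

A is a stool. B is a spool. The spool is on top of the stool. The gap from the spool to the stool's −x edge is 0 mm.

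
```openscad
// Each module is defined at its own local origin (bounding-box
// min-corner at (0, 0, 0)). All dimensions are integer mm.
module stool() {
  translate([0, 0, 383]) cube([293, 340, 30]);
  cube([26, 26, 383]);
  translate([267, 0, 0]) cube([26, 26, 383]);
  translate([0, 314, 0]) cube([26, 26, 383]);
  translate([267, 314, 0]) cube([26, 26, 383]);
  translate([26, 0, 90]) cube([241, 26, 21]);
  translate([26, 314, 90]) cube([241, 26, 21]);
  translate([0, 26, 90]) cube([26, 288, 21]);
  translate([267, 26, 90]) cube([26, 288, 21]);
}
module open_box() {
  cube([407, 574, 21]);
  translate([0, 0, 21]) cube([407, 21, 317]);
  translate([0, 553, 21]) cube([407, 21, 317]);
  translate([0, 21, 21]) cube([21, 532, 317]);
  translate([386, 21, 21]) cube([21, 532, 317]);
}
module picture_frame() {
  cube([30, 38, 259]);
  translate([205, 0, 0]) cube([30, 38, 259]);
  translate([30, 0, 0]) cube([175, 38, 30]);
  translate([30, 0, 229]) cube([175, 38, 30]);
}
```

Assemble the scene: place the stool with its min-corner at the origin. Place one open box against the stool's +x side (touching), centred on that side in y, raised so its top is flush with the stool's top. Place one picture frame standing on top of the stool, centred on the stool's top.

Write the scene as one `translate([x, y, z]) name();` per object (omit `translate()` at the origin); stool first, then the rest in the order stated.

stool();
translate([293, -117, 75]) open_box();
translate([29, 151, 413]) picture_frame();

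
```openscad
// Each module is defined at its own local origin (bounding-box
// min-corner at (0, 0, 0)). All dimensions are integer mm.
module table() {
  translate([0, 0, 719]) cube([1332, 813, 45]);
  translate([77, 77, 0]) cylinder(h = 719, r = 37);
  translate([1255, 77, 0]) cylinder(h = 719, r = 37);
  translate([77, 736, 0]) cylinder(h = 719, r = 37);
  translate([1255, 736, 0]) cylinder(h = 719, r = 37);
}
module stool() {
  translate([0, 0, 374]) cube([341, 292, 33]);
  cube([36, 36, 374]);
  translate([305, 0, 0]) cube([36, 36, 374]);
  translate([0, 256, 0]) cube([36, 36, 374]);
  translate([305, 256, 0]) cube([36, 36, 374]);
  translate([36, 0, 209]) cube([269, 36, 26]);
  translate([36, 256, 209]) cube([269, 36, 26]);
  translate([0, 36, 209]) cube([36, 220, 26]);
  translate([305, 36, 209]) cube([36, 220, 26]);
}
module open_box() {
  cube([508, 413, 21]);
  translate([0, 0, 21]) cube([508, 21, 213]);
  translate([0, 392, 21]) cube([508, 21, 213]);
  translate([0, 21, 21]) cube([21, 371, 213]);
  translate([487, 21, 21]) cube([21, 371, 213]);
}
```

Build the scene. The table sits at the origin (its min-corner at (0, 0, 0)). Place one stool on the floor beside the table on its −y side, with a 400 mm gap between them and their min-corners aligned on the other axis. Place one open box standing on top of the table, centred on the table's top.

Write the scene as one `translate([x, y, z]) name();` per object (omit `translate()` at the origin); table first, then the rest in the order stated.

table();
translate([0, -692, 0]) stool();
translate([412, 200, 764]) open_box();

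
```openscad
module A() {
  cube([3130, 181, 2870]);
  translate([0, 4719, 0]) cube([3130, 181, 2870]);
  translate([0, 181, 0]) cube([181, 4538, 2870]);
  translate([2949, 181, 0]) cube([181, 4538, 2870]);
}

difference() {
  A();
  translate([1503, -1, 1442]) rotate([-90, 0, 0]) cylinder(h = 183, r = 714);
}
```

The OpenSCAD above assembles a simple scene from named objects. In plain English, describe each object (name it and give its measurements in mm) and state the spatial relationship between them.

A is a box-shaped house frame (walls only): outside footprint 3130×4900 mm, wall height 2870 mm, wall thickness 181 mm. The two y-facing walls run the full x-width; the two x-facing walls fit between the inner faces of the y-facing walls.

The house frame has a circular hole of radius 714 mm through its front wall, centred at (x = 1503, z = 1442).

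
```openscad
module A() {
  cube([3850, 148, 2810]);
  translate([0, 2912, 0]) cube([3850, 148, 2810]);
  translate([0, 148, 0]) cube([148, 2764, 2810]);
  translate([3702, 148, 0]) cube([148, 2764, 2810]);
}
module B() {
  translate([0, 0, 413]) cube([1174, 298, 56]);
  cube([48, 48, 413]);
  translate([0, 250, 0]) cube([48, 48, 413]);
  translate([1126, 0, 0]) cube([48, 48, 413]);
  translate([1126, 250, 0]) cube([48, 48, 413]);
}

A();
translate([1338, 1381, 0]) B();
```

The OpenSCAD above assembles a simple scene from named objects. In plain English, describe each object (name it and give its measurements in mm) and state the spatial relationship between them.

A is the wall frame of a small rectangular building: four walls, each 2810 mm tall and 148 mm thick, enclosing a footprint 3850 mm (x) by 3060 mm (y) outside-to-outside, with no floor or roof. The front and back walls (the −y and +y sides) span the full width; the two side walls fit between them.

B is a long wooden bench with a 1174 mm (x) × 298 mm (y) seat, 56 mm thick, its top surface 469 mm above the floor. Four 48 mm square legs at the seat corners, flush with the edges, run from z = 0 to the seat underside.

The bench sits inside the house frame, centred.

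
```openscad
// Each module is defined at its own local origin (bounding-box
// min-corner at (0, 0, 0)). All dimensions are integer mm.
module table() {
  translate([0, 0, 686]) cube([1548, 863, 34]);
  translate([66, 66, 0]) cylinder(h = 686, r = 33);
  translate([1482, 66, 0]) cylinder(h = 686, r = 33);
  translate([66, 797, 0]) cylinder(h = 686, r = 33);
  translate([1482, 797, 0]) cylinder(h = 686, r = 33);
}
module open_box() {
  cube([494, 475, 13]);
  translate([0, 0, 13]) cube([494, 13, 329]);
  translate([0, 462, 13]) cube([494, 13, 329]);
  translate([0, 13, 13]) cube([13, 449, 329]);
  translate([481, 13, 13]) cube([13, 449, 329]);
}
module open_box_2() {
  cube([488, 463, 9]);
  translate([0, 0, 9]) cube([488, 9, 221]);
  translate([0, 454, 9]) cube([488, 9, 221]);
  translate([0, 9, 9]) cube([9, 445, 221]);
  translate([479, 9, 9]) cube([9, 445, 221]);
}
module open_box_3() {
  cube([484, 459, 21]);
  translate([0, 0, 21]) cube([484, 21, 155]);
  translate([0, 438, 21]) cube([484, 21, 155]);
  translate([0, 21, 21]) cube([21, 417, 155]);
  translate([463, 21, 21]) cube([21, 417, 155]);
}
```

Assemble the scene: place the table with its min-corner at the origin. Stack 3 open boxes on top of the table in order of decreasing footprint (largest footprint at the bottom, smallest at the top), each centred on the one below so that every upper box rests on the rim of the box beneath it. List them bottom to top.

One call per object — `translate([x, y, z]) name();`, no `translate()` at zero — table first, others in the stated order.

table();
translate([527, 194, 720]) open_box();
translate([530, 200, 1062]) open_box_2();
translate([532, 202, 1292]) open_box_3();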